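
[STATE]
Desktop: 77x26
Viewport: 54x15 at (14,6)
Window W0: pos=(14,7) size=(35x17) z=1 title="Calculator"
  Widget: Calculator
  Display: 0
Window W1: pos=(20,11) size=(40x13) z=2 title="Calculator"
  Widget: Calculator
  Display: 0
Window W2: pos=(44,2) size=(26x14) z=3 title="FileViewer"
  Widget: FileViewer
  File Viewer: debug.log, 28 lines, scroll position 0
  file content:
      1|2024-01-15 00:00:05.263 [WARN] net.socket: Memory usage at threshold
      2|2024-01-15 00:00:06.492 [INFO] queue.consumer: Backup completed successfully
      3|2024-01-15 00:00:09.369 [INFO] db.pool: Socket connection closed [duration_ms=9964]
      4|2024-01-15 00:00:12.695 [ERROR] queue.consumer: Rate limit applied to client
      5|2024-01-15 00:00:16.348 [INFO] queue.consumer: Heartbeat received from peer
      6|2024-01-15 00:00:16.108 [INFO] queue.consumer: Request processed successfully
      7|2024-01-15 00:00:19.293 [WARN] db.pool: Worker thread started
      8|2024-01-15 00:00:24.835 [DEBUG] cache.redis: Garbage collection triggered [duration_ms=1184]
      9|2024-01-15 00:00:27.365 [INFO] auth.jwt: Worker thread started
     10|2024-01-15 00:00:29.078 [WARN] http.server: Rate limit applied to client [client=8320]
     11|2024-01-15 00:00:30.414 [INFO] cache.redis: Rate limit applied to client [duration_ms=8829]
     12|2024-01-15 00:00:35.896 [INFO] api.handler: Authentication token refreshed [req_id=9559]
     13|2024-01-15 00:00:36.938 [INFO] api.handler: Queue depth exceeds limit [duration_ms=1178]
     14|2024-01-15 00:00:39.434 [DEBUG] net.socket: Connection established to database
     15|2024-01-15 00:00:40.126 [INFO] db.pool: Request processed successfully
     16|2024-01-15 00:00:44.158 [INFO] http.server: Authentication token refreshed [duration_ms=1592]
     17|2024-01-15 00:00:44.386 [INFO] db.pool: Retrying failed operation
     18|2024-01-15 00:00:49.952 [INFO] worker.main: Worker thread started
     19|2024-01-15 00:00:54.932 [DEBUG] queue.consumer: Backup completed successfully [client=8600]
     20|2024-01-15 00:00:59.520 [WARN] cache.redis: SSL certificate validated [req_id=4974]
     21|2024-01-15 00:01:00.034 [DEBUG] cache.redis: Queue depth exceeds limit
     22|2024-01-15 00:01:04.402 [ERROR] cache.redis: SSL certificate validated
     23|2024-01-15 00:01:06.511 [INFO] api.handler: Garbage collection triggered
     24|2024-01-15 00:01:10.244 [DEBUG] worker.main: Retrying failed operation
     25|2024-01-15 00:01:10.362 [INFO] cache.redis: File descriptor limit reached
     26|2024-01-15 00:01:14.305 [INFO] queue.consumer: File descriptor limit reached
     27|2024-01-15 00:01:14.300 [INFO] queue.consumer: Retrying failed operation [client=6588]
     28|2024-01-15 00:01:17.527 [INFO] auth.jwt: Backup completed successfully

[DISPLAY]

                              ┃2024-01-15 00:00:06.492
┏━━━━━━━━━━━━━━━━━━━━━━━━━━━━━┃2024-01-15 00:00:09.369
┃ Calculator                  ┃2024-01-15 00:00:12.695
┠─────────────────────────────┃2024-01-15 00:00:16.348
┃                             ┃2024-01-15 00:00:16.108
┃┌───┬┏━━━━━━━━━━━━━━━━━━━━━━━┃2024-01-15 00:00:19.293
┃│ 7 │┃ Calculator            ┃2024-01-15 00:00:24.835
┃├───┼┠───────────────────────┃2024-01-15 00:00:27.365
┃│ 4 │┃                       ┃2024-01-15 00:00:29.078
┃├───┼┃┌───┬───┬───┬───┐      ┗━━━━━━━━━━━━━━━━━━━━━━━
┃│ 1 │┃│ 7 │ 8 │ 9 │ ÷ │                     ┃        
┃├───┼┃├───┼───┼───┼───┤                     ┃        
┃│ 0 │┃│ 4 │ 5 │ 6 │ × │                     ┃        
┃├───┼┃├───┼───┼───┼───┤                     ┃        
┃│ C │┃│ 1 │ 2 │ 3 │ - │                     ┃        


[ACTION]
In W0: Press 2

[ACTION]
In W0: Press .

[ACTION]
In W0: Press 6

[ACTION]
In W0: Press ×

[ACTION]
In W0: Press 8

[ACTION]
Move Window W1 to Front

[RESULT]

                              ┃2024-01-15 00:00:06.492
┏━━━━━━━━━━━━━━━━━━━━━━━━━━━━━┃2024-01-15 00:00:09.369
┃ Calculator                  ┃2024-01-15 00:00:12.695
┠─────────────────────────────┃2024-01-15 00:00:16.348
┃                             ┃2024-01-15 00:00:16.108
┃┌───┬┏━━━━━━━━━━━━━━━━━━━━━━━━━━━━━━━━━━━━━━┓0:19.293
┃│ 7 │┃ Calculator                           ┃0:24.835
┃├───┼┠──────────────────────────────────────┨0:27.365
┃│ 4 │┃                                     0┃0:29.078
┃├───┼┃┌───┬───┬───┬───┐                     ┃━━━━━━━━
┃│ 1 │┃│ 7 │ 8 │ 9 │ ÷ │                     ┃        
┃├───┼┃├───┼───┼───┼───┤                     ┃        
┃│ 0 │┃│ 4 │ 5 │ 6 │ × │                     ┃        
┃├───┼┃├───┼───┼───┼───┤                     ┃        
┃│ C │┃│ 1 │ 2 │ 3 │ - │                     ┃        


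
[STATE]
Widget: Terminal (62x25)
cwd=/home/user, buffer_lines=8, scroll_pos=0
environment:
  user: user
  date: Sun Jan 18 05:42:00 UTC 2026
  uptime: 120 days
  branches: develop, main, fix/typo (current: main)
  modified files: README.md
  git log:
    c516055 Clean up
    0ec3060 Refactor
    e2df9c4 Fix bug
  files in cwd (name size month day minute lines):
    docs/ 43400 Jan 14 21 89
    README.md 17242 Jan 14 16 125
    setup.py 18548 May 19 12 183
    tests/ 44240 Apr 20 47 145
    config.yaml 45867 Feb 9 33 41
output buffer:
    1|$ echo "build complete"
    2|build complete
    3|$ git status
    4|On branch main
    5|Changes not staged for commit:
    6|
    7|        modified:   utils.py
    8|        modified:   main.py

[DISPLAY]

$ echo "build complete"                                       
build complete                                                
$ git status                                                  
On branch main                                                
Changes not staged for commit:                                
                                                              
        modified:   utils.py                                  
        modified:   main.py                                   
$ █                                                           
                                                              
                                                              
                                                              
                                                              
                                                              
                                                              
                                                              
                                                              
                                                              
                                                              
                                                              
                                                              
                                                              
                                                              
                                                              
                                                              


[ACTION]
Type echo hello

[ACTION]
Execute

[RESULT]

$ echo "build complete"                                       
build complete                                                
$ git status                                                  
On branch main                                                
Changes not staged for commit:                                
                                                              
        modified:   utils.py                                  
        modified:   main.py                                   
$ echo hello                                                  
hello                                                         
$ █                                                           
                                                              
                                                              
                                                              
                                                              
                                                              
                                                              
                                                              
                                                              
                                                              
                                                              
                                                              
                                                              
                                                              
                                                              


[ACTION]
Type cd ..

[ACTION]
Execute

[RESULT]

$ echo "build complete"                                       
build complete                                                
$ git status                                                  
On branch main                                                
Changes not staged for commit:                                
                                                              
        modified:   utils.py                                  
        modified:   main.py                                   
$ echo hello                                                  
hello                                                         
$ cd ..                                                       
                                                              
$ █                                                           
                                                              
                                                              
                                                              
                                                              
                                                              
                                                              
                                                              
                                                              
                                                              
                                                              
                                                              
                                                              


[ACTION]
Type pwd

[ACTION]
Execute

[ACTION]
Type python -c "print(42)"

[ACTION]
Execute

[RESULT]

$ echo "build complete"                                       
build complete                                                
$ git status                                                  
On branch main                                                
Changes not staged for commit:                                
                                                              
        modified:   utils.py                                  
        modified:   main.py                                   
$ echo hello                                                  
hello                                                         
$ cd ..                                                       
                                                              
$ pwd                                                         
/home                                                         
$ python -c "print(42)"                                       
42                                                            
$ █                                                           
                                                              
                                                              
                                                              
                                                              
                                                              
                                                              
                                                              
                                                              


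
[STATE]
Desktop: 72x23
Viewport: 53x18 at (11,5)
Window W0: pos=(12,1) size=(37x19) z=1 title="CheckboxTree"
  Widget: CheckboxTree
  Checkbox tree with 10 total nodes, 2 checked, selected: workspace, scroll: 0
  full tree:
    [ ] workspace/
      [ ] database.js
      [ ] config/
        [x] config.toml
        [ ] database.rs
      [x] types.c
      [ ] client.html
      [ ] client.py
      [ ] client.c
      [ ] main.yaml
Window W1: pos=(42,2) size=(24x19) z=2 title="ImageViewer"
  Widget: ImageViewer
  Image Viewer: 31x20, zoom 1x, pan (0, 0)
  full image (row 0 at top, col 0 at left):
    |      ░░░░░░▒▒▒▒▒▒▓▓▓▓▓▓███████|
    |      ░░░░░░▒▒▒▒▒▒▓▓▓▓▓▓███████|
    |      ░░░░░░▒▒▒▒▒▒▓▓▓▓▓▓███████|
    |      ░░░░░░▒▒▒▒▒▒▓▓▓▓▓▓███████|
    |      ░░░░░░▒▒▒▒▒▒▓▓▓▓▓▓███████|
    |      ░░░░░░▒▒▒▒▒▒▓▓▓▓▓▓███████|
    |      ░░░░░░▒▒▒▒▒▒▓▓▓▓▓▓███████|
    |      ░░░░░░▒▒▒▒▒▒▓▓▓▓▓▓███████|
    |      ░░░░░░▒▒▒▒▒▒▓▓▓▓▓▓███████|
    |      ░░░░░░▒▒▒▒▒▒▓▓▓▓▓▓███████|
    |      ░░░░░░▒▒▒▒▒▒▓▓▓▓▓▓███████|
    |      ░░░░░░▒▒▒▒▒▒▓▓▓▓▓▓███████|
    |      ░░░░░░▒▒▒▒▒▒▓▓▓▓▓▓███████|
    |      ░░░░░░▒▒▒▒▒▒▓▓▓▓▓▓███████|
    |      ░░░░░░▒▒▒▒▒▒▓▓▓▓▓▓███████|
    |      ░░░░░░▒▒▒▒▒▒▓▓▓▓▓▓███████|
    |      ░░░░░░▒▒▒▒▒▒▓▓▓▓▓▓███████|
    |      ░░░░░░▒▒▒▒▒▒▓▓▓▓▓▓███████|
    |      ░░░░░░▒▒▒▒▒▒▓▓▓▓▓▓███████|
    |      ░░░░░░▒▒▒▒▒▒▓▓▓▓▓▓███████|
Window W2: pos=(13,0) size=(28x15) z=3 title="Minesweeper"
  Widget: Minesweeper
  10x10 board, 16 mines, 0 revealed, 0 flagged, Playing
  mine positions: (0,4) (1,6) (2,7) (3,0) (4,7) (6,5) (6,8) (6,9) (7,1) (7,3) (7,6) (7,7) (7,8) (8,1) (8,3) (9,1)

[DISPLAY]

 ┃┃■■■■■■■■■■                ┃ ┃      ░░░░░░▒▒▒▒▒▒▓▓▓
 ┃┃■■■■■■■■■■                ┃ ┃      ░░░░░░▒▒▒▒▒▒▓▓▓
 ┃┃■■■■■■■■■■                ┃ ┃      ░░░░░░▒▒▒▒▒▒▓▓▓
 ┃┃■■■■■■■■■■                ┃ ┃      ░░░░░░▒▒▒▒▒▒▓▓▓
 ┃┃■■■■■■■■■■                ┃ ┃      ░░░░░░▒▒▒▒▒▒▓▓▓
 ┃┃■■■■■■■■■■                ┃ ┃      ░░░░░░▒▒▒▒▒▒▓▓▓
 ┃┃■■■■■■■■■■                ┃ ┃      ░░░░░░▒▒▒▒▒▒▓▓▓
 ┃┃■■■■■■■■■■                ┃ ┃      ░░░░░░▒▒▒▒▒▒▓▓▓
 ┃┃                          ┃ ┃      ░░░░░░▒▒▒▒▒▒▓▓▓
 ┃┗━━━━━━━━━━━━━━━━━━━━━━━━━━┛ ┃      ░░░░░░▒▒▒▒▒▒▓▓▓
 ┃                             ┃      ░░░░░░▒▒▒▒▒▒▓▓▓
 ┃                             ┃      ░░░░░░▒▒▒▒▒▒▓▓▓
 ┃                             ┃      ░░░░░░▒▒▒▒▒▒▓▓▓
 ┃                             ┃      ░░░░░░▒▒▒▒▒▒▓▓▓
 ┗━━━━━━━━━━━━━━━━━━━━━━━━━━━━━┃      ░░░░░░▒▒▒▒▒▒▓▓▓
                               ┗━━━━━━━━━━━━━━━━━━━━━
                                                     
                                                     


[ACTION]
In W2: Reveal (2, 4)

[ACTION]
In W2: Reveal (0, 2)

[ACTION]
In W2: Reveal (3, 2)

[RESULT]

 ┃┃11   12■■■                ┃ ┃      ░░░░░░▒▒▒▒▒▒▓▓▓
 ┃┃■1    2■■■                ┃ ┃      ░░░░░░▒▒▒▒▒▒▓▓▓
 ┃┃11    1■■■                ┃ ┃      ░░░░░░▒▒▒▒▒▒▓▓▓
 ┃┃    112■■■                ┃ ┃      ░░░░░░▒▒▒▒▒▒▓▓▓
 ┃┃11212■■■■■                ┃ ┃      ░░░░░░▒▒▒▒▒▒▓▓▓
 ┃┃■■■■■■■■■■                ┃ ┃      ░░░░░░▒▒▒▒▒▒▓▓▓
 ┃┃■■■■■■■■■■                ┃ ┃      ░░░░░░▒▒▒▒▒▒▓▓▓
 ┃┃■■■■■■■■■■                ┃ ┃      ░░░░░░▒▒▒▒▒▒▓▓▓
 ┃┃                          ┃ ┃      ░░░░░░▒▒▒▒▒▒▓▓▓
 ┃┗━━━━━━━━━━━━━━━━━━━━━━━━━━┛ ┃      ░░░░░░▒▒▒▒▒▒▓▓▓
 ┃                             ┃      ░░░░░░▒▒▒▒▒▒▓▓▓
 ┃                             ┃      ░░░░░░▒▒▒▒▒▒▓▓▓
 ┃                             ┃      ░░░░░░▒▒▒▒▒▒▓▓▓
 ┃                             ┃      ░░░░░░▒▒▒▒▒▒▓▓▓
 ┗━━━━━━━━━━━━━━━━━━━━━━━━━━━━━┃      ░░░░░░▒▒▒▒▒▒▓▓▓
                               ┗━━━━━━━━━━━━━━━━━━━━━
                                                     
                                                     


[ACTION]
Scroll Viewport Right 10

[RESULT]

12■■■                ┃ ┃      ░░░░░░▒▒▒▒▒▒▓▓▓▓┃      
 2■■■                ┃ ┃      ░░░░░░▒▒▒▒▒▒▓▓▓▓┃      
 1■■■                ┃ ┃      ░░░░░░▒▒▒▒▒▒▓▓▓▓┃      
12■■■                ┃ ┃      ░░░░░░▒▒▒▒▒▒▓▓▓▓┃      
■■■■■                ┃ ┃      ░░░░░░▒▒▒▒▒▒▓▓▓▓┃      
■■■■■                ┃ ┃      ░░░░░░▒▒▒▒▒▒▓▓▓▓┃      
■■■■■                ┃ ┃      ░░░░░░▒▒▒▒▒▒▓▓▓▓┃      
■■■■■                ┃ ┃      ░░░░░░▒▒▒▒▒▒▓▓▓▓┃      
                     ┃ ┃      ░░░░░░▒▒▒▒▒▒▓▓▓▓┃      
━━━━━━━━━━━━━━━━━━━━━┛ ┃      ░░░░░░▒▒▒▒▒▒▓▓▓▓┃      
                       ┃      ░░░░░░▒▒▒▒▒▒▓▓▓▓┃      
                       ┃      ░░░░░░▒▒▒▒▒▒▓▓▓▓┃      
                       ┃      ░░░░░░▒▒▒▒▒▒▓▓▓▓┃      
                       ┃      ░░░░░░▒▒▒▒▒▒▓▓▓▓┃      
━━━━━━━━━━━━━━━━━━━━━━━┃      ░░░░░░▒▒▒▒▒▒▓▓▓▓┃      
                       ┗━━━━━━━━━━━━━━━━━━━━━━┛      
                                                     
                                                     


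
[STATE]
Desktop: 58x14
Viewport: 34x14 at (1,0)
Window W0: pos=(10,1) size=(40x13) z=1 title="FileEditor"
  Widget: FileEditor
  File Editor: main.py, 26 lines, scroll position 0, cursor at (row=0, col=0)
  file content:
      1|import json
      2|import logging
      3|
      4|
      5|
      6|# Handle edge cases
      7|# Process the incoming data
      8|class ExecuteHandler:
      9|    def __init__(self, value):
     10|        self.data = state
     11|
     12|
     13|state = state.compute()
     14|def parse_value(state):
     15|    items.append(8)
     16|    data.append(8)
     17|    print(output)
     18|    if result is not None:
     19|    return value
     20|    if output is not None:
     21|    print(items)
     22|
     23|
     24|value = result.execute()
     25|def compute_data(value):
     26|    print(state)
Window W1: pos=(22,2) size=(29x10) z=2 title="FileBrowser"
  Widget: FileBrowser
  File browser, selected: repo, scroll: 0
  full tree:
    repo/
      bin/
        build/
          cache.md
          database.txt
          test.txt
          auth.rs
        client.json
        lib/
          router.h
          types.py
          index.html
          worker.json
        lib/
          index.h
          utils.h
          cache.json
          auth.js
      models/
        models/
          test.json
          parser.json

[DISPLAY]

                                  
         ┏━━━━━━━━━━━━━━━━━━━━━━━━
         ┃ FileEditor┏━━━━━━━━━━━━
         ┠───────────┃ FileBrowser
         ┃█mport json┠────────────
         ┃import logg┃> [-] repo/ 
         ┃           ┃    [+] bin/
         ┃           ┃    [+] mode
         ┃           ┃            
         ┃# Handle ed┃            
         ┃# Process t┃            
         ┃class Execu┗━━━━━━━━━━━━
         ┃    def __init__(self, v
         ┗━━━━━━━━━━━━━━━━━━━━━━━━


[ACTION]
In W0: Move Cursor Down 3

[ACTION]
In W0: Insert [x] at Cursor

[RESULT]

                                  
         ┏━━━━━━━━━━━━━━━━━━━━━━━━
         ┃ FileEditor┏━━━━━━━━━━━━
         ┠───────────┃ FileBrowser
         ┃import json┠────────────
         ┃import logg┃> [-] repo/ 
         ┃           ┃    [+] bin/
         ┃x█         ┃    [+] mode
         ┃           ┃            
         ┃# Handle ed┃            
         ┃# Process t┃            
         ┃class Execu┗━━━━━━━━━━━━
         ┃    def __init__(self, v
         ┗━━━━━━━━━━━━━━━━━━━━━━━━


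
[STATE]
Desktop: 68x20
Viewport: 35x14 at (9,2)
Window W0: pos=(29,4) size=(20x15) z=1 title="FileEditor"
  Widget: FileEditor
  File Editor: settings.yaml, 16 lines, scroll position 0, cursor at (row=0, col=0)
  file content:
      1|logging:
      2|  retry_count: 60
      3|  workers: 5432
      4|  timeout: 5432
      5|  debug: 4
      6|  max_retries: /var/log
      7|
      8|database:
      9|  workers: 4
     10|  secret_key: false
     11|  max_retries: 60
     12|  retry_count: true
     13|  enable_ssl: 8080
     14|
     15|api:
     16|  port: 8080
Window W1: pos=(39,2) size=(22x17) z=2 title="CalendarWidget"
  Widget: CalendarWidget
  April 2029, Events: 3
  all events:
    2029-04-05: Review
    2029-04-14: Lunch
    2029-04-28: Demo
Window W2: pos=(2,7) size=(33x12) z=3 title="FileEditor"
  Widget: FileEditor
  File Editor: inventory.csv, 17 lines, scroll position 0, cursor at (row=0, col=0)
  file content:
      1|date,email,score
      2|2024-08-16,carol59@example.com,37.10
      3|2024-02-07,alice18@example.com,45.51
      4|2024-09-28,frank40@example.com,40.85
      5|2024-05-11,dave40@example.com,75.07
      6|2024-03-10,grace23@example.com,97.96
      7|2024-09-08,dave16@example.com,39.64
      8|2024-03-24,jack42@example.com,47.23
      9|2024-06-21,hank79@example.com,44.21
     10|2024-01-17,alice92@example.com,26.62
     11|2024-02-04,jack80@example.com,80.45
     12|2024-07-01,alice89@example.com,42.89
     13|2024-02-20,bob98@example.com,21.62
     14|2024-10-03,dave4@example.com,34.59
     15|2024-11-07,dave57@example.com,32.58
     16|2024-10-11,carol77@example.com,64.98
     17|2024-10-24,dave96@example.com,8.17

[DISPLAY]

                              ┏━━━━
                              ┃ Cal
                    ┏━━━━━━━━━┠────
                    ┃ FileEdit┃    
                    ┠─────────┃Mo T
━━━━━━━━━━━━━━━━━━━━━━━━━┓ng: ┃    
ditor                    ┃ry_c┃ 2  
─────────────────────────┨kers┃ 9 1
mail,score              ▲┃eout┃16 1
8-16,carol59@example.com█┃ug: ┃23 2
2-07,alice18@example.com░┃_ret┃30  
9-28,frank40@example.com░┃    ┃    
5-11,dave40@example.com,░┃ase:┃    
3-10,grace23@example.com░┃kers┃    


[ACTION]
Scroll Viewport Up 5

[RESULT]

                                   
                                   
                              ┏━━━━
                              ┃ Cal
                    ┏━━━━━━━━━┠────
                    ┃ FileEdit┃    
                    ┠─────────┃Mo T
━━━━━━━━━━━━━━━━━━━━━━━━━┓ng: ┃    
ditor                    ┃ry_c┃ 2  
─────────────────────────┨kers┃ 9 1
mail,score              ▲┃eout┃16 1
8-16,carol59@example.com█┃ug: ┃23 2
2-07,alice18@example.com░┃_ret┃30  
9-28,frank40@example.com░┃    ┃    


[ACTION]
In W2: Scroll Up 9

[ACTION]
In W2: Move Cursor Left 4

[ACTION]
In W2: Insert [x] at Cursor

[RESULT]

                                   
                                   
                              ┏━━━━
                              ┃ Cal
                    ┏━━━━━━━━━┠────
                    ┃ FileEdit┃    
                    ┠─────────┃Mo T
━━━━━━━━━━━━━━━━━━━━━━━━━┓ng: ┃    
ditor                    ┃ry_c┃ 2  
─────────────────────────┨kers┃ 9 1
email,score             ▲┃eout┃16 1
8-16,carol59@example.com█┃ug: ┃23 2
2-07,alice18@example.com░┃_ret┃30  
9-28,frank40@example.com░┃    ┃    


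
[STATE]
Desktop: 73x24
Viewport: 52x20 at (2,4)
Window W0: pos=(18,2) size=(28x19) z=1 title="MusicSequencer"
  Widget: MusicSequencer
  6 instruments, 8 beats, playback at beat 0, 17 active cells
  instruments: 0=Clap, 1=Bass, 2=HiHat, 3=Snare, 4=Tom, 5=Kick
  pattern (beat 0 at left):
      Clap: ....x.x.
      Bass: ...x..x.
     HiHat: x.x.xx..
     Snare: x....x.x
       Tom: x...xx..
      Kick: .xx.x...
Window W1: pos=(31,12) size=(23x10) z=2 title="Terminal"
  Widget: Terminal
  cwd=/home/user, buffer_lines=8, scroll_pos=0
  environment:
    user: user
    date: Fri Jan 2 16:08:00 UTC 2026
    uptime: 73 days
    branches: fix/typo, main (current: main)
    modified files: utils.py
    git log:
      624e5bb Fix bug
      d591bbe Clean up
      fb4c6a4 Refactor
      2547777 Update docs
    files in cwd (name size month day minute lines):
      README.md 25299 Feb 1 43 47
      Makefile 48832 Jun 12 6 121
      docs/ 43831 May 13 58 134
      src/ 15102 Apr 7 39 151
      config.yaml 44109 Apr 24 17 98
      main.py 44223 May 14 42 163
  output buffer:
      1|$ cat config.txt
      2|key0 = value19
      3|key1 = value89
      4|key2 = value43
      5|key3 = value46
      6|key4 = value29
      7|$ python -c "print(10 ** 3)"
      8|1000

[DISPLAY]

                ┠──────────────────────────┨        
                ┃      ▼1234567            ┃        
                ┃  Clap····█·█·            ┃        
                ┃  Bass···█··█·            ┃        
                ┃ HiHat█·█·██··            ┃        
                ┃ Snare█····█·█            ┃        
                ┃   Tom█···██··            ┃        
                ┃  Kick·██·█···            ┃        
                ┃            ┏━━━━━━━━━━━━━━━━━━━━━┓
                ┃            ┃ Terminal            ┃
                ┃            ┠─────────────────────┨
                ┃            ┃$ cat config.txt     ┃
                ┃            ┃key0 = value19       ┃
                ┃            ┃key1 = value89       ┃
                ┃            ┃key2 = value43       ┃
                ┃            ┃key3 = value46       ┃
                ┗━━━━━━━━━━━━┃key4 = value29       ┃
                             ┗━━━━━━━━━━━━━━━━━━━━━┛
                                                    
                                                    


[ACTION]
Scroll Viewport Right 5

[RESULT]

           ┠──────────────────────────┨             
           ┃      ▼1234567            ┃             
           ┃  Clap····█·█·            ┃             
           ┃  Bass···█··█·            ┃             
           ┃ HiHat█·█·██··            ┃             
           ┃ Snare█····█·█            ┃             
           ┃   Tom█···██··            ┃             
           ┃  Kick·██·█···            ┃             
           ┃            ┏━━━━━━━━━━━━━━━━━━━━━┓     
           ┃            ┃ Terminal            ┃     
           ┃            ┠─────────────────────┨     
           ┃            ┃$ cat config.txt     ┃     
           ┃            ┃key0 = value19       ┃     
           ┃            ┃key1 = value89       ┃     
           ┃            ┃key2 = value43       ┃     
           ┃            ┃key3 = value46       ┃     
           ┗━━━━━━━━━━━━┃key4 = value29       ┃     
                        ┗━━━━━━━━━━━━━━━━━━━━━┛     
                                                    
                                                    


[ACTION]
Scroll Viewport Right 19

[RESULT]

────────────────────────┨                           
    ▼1234567            ┃                           
Clap····█·█·            ┃                           
Bass···█··█·            ┃                           
iHat█·█·██··            ┃                           
nare█····█·█            ┃                           
 Tom█···██··            ┃                           
Kick·██·█···            ┃                           
          ┏━━━━━━━━━━━━━━━━━━━━━┓                   
          ┃ Terminal            ┃                   
          ┠─────────────────────┨                   
          ┃$ cat config.txt     ┃                   
          ┃key0 = value19       ┃                   
          ┃key1 = value89       ┃                   
          ┃key2 = value43       ┃                   
          ┃key3 = value46       ┃                   
━━━━━━━━━━┃key4 = value29       ┃                   
          ┗━━━━━━━━━━━━━━━━━━━━━┛                   
                                                    
                                                    


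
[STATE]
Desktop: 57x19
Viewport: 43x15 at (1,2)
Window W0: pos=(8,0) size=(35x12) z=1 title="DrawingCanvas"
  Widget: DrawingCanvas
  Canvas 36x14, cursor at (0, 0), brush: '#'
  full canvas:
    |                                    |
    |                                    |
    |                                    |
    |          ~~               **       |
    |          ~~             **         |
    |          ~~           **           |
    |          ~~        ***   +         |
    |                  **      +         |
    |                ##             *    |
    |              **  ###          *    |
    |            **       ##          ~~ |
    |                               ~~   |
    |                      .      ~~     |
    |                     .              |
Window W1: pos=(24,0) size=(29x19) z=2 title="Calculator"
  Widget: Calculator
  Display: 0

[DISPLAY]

       ┠───────────────┠───────────────────
       ┃+              ┃                   
       ┃               ┃┌───┬───┬───┬───┐  
       ┃               ┃│ 7 │ 8 │ 9 │ ÷ │  
       ┃          ~~   ┃├───┼───┼───┼───┤  
       ┃          ~~   ┃│ 4 │ 5 │ 6 │ × │  
       ┃          ~~   ┃├───┼───┼───┼───┤  
       ┃          ~~   ┃│ 1 │ 2 │ 3 │ - │  
       ┃               ┃├───┼───┼───┼───┤  
       ┗━━━━━━━━━━━━━━━┃│ 0 │ . │ = │ + │  
                       ┃├───┼───┼───┼───┤  
                       ┃│ C │ MC│ MR│ M+│  
                       ┃└───┴───┴───┴───┘  
                       ┃                   
                       ┃                   


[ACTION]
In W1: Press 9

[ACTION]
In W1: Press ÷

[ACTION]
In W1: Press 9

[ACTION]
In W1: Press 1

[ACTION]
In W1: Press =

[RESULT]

       ┠───────────────┠───────────────────
       ┃+              ┃               0.09
       ┃               ┃┌───┬───┬───┬───┐  
       ┃               ┃│ 7 │ 8 │ 9 │ ÷ │  
       ┃          ~~   ┃├───┼───┼───┼───┤  
       ┃          ~~   ┃│ 4 │ 5 │ 6 │ × │  
       ┃          ~~   ┃├───┼───┼───┼───┤  
       ┃          ~~   ┃│ 1 │ 2 │ 3 │ - │  
       ┃               ┃├───┼───┼───┼───┤  
       ┗━━━━━━━━━━━━━━━┃│ 0 │ . │ = │ + │  
                       ┃├───┼───┼───┼───┤  
                       ┃│ C │ MC│ MR│ M+│  
                       ┃└───┴───┴───┴───┘  
                       ┃                   
                       ┃                   


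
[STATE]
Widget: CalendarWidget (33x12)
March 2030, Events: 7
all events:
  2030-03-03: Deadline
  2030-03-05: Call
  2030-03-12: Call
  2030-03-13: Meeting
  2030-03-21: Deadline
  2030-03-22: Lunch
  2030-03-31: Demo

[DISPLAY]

            March 2030           
Mo Tu We Th Fr Sa Su             
             1  2  3*            
 4  5*  6  7  8  9 10            
11 12* 13* 14 15 16 17           
18 19 20 21* 22* 23 24           
25 26 27 28 29 30 31*            
                                 
                                 
                                 
                                 
                                 


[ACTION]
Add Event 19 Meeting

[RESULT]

            March 2030           
Mo Tu We Th Fr Sa Su             
             1  2  3*            
 4  5*  6  7  8  9 10            
11 12* 13* 14 15 16 17           
18 19* 20 21* 22* 23 24          
25 26 27 28 29 30 31*            
                                 
                                 
                                 
                                 
                                 


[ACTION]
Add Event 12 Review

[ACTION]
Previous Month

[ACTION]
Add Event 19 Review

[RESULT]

          February 2030          
Mo Tu We Th Fr Sa Su             
             1  2  3             
 4  5  6  7  8  9 10             
11 12 13 14 15 16 17             
18 19* 20 21 22 23 24            
25 26 27 28                      
                                 
                                 
                                 
                                 
                                 


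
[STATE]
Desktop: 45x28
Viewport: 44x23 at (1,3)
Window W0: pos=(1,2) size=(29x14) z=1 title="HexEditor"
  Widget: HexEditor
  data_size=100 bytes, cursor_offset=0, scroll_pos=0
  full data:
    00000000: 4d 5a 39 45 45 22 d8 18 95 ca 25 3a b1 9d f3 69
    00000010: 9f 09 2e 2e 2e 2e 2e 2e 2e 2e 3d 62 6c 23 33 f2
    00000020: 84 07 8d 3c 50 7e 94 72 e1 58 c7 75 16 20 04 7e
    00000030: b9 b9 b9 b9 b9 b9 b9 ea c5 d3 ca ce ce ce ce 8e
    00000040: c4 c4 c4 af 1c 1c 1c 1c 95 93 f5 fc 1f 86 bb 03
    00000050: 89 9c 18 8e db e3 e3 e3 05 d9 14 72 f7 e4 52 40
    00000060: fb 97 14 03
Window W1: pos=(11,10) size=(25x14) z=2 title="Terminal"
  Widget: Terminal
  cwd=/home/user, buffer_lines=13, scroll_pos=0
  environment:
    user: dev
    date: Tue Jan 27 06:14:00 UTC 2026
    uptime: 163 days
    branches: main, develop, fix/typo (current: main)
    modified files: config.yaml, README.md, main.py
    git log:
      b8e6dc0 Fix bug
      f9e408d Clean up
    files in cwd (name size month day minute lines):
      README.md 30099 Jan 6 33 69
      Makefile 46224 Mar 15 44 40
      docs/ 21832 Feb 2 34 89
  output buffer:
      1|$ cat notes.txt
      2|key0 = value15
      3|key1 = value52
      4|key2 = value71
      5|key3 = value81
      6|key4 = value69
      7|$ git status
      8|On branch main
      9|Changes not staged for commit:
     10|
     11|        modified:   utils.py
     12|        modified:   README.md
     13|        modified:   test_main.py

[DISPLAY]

┃ HexEditor                 ┃               
┠───────────────────────────┨               
┃00000000  4D 5a 39 45 45 22┃               
┃00000010  9f 09 2e 2e 2e 2e┃               
┃00000020  84 07 8d 3c 50 7e┃               
┃00000030  b9 b9 b9 b9 b9 b9┃               
┃00000040  c4 c4 c4 af 1c 1c┃               
┃00000050 ┏━━━━━━━━━━━━━━━━━━━━━━━┓         
┃00000060 ┃ Terminal              ┃         
┃         ┠───────────────────────┨         
┃         ┃$ cat notes.txt        ┃         
┃         ┃key0 = value15         ┃         
┗━━━━━━━━━┃key1 = value52         ┃         
          ┃key2 = value71         ┃         
          ┃key3 = value81         ┃         
          ┃key4 = value69         ┃         
          ┃$ git status           ┃         
          ┃On branch main         ┃         
          ┃Changes not staged for ┃         
          ┃                       ┃         
          ┗━━━━━━━━━━━━━━━━━━━━━━━┛         
                                            
                                            


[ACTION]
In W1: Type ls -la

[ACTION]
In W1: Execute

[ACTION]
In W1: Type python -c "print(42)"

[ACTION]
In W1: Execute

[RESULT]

┃ HexEditor                 ┃               
┠───────────────────────────┨               
┃00000000  4D 5a 39 45 45 22┃               
┃00000010  9f 09 2e 2e 2e 2e┃               
┃00000020  84 07 8d 3c 50 7e┃               
┃00000030  b9 b9 b9 b9 b9 b9┃               
┃00000040  c4 c4 c4 af 1c 1c┃               
┃00000050 ┏━━━━━━━━━━━━━━━━━━━━━━━┓         
┃00000060 ┃ Terminal              ┃         
┃         ┠───────────────────────┨         
┃         ┃        modified:   uti┃         
┃         ┃        modified:   REA┃         
┗━━━━━━━━━┃        modified:   tes┃         
          ┃$ ls -la               ┃         
          ┃-rw-r--r--  1 dev group┃         
          ┃-rw-r--r--  1 dev group┃         
          ┃drwxr-xr-x  1 dev group┃         
          ┃$ python -c "print(42)"┃         
          ┃42                     ┃         
          ┃$ █                    ┃         
          ┗━━━━━━━━━━━━━━━━━━━━━━━┛         
                                            
                                            
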